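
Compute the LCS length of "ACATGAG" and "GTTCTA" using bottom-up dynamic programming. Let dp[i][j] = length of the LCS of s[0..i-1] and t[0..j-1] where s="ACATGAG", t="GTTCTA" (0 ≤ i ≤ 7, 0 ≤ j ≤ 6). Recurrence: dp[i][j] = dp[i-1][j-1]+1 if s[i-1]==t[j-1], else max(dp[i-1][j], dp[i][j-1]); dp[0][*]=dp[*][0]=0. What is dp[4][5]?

   ''  G  T  T  C  T  A
''  0  0  0  0  0  0  0
 A  0  0  0  0  0  0  1
 C  0  0  0  0  1  1  1
 A  0  0  0  0  1  1  2
 T  0  0  1  1  1  2  2
 G  0  1  1  1  1  2  2
 A  0  1  1  1  1  2  3
 G  0  1  1  1  1  2  3

2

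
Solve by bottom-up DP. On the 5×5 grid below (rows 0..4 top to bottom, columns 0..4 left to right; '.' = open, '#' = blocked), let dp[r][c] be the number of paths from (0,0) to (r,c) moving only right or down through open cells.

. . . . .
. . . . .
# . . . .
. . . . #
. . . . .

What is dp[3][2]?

7

r\c   0   1   2   3   4
  0   1   1   1   1   1
  1   1   2   3   4   5
  2   0   2   5   9  14
  3   0   2   7  16   0
  4   0   2   9  25  25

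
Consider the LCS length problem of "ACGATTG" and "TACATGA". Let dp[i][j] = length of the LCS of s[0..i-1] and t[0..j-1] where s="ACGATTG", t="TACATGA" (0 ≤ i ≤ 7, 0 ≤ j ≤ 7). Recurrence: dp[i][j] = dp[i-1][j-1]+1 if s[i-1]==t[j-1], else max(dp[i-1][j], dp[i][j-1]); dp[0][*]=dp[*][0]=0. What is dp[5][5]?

   ''  T  A  C  A  T  G  A
''  0  0  0  0  0  0  0  0
 A  0  0  1  1  1  1  1  1
 C  0  0  1  2  2  2  2  2
 G  0  0  1  2  2  2  3  3
 A  0  0  1  2  3  3  3  4
 T  0  1  1  2  3  4  4  4
 T  0  1  1  2  3  4  4  4
 G  0  1  1  2  3  4  5  5

4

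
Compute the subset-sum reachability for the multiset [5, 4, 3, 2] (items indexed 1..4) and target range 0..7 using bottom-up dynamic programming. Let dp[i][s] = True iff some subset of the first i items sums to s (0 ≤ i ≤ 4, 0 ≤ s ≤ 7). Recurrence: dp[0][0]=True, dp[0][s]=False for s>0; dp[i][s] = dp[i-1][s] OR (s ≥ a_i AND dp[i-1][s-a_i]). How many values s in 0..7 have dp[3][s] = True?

i\s   0   1   2   3   4   5   6   7
  0   T   F   F   F   F   F   F   F
  1   T   F   F   F   F   T   F   F
  2   T   F   F   F   T   T   F   F
  3   T   F   F   T   T   T   F   T
  4   T   F   T   T   T   T   T   T

5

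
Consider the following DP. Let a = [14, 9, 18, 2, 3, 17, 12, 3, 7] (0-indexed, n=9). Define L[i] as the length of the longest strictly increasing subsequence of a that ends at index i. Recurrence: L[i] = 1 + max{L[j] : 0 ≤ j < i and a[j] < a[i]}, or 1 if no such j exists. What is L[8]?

3

   i    0    1    2    3    4    5    6    7    8
a[i]   14    9   18    2    3   17   12    3    7
L[i]    1    1    2    1    2    3    3    2    3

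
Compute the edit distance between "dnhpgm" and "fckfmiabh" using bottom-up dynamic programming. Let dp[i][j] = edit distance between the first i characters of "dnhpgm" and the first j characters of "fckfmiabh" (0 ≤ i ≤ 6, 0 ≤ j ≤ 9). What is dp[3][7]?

7

   ''  f  c  k  f  m  i  a  b  h
''  0  1  2  3  4  5  6  7  8  9
 d  1  1  2  3  4  5  6  7  8  9
 n  2  2  2  3  4  5  6  7  8  9
 h  3  3  3  3  4  5  6  7  8  8
 p  4  4  4  4  4  5  6  7  8  9
 g  5  5  5  5  5  5  6  7  8  9
 m  6  6  6  6  6  5  6  7  8  9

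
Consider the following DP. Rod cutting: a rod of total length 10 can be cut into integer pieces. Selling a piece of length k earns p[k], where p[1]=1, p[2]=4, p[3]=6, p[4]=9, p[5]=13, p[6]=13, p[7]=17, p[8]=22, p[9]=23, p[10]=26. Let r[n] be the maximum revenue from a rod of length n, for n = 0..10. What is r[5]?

   n    0    1    2    3    4    5    6    7    8    9   10
r[n]    0    1    4    6    9   13   14   17   22   23   26

13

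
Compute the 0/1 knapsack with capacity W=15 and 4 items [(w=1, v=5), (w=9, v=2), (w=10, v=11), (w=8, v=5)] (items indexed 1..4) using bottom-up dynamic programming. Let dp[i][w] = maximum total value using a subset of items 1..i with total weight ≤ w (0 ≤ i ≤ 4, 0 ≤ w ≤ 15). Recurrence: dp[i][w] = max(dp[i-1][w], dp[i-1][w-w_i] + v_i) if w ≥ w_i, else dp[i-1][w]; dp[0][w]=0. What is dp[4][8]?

5

i\w   0   1   2   3   4   5   6   7   8   9  10  11  12  13  14  15
  0   0   0   0   0   0   0   0   0   0   0   0   0   0   0   0   0
  1   0   5   5   5   5   5   5   5   5   5   5   5   5   5   5   5
  2   0   5   5   5   5   5   5   5   5   5   7   7   7   7   7   7
  3   0   5   5   5   5   5   5   5   5   5  11  16  16  16  16  16
  4   0   5   5   5   5   5   5   5   5  10  11  16  16  16  16  16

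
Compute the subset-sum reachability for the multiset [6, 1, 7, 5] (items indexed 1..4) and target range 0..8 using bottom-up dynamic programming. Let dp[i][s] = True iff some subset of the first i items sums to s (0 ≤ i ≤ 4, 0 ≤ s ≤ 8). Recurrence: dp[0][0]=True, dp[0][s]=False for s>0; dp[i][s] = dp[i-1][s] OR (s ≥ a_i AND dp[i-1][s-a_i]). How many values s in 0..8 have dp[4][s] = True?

i\s   0   1   2   3   4   5   6   7   8
  0   T   F   F   F   F   F   F   F   F
  1   T   F   F   F   F   F   T   F   F
  2   T   T   F   F   F   F   T   T   F
  3   T   T   F   F   F   F   T   T   T
  4   T   T   F   F   F   T   T   T   T

6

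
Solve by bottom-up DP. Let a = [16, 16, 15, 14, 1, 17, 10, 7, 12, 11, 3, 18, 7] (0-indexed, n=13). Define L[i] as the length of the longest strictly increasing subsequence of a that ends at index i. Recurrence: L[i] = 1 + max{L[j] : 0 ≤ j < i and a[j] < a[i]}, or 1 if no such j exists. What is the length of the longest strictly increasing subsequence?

4

   i    0    1    2    3    4    5    6    7    8    9   10   11   12
a[i]   16   16   15   14    1   17   10    7   12   11    3   18    7
L[i]    1    1    1    1    1    2    2    2    3    3    2    4    3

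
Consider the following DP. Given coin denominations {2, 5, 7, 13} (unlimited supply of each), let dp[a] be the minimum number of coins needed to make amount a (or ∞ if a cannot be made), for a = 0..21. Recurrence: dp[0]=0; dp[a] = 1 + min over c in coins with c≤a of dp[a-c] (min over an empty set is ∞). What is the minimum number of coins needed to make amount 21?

3

 a  0  1  2  3  4  5  6  7  8  9 10 11 12 13 14 15 16 17 18 19 20 21
dp  0  -  1  -  2  1  3  1  4  2  2  3  2  1  2  2  3  3  2  3  2  3
(- denotes ∞ / unreachable)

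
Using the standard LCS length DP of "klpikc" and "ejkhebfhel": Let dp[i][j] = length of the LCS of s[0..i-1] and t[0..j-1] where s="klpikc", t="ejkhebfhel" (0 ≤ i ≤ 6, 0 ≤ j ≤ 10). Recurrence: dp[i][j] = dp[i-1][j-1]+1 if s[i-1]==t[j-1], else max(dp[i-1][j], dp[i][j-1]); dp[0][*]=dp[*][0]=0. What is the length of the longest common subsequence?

   ''  e  j  k  h  e  b  f  h  e  l
''  0  0  0  0  0  0  0  0  0  0  0
 k  0  0  0  1  1  1  1  1  1  1  1
 l  0  0  0  1  1  1  1  1  1  1  2
 p  0  0  0  1  1  1  1  1  1  1  2
 i  0  0  0  1  1  1  1  1  1  1  2
 k  0  0  0  1  1  1  1  1  1  1  2
 c  0  0  0  1  1  1  1  1  1  1  2

2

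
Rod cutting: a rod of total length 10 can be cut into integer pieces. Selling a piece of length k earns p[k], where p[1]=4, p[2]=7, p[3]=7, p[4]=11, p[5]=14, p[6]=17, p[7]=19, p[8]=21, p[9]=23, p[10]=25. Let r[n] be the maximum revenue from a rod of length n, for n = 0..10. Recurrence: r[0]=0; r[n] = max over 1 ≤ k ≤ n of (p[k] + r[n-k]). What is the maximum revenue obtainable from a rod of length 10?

   n    0    1    2    3    4    5    6    7    8    9   10
r[n]    0    4    8   12   16   20   24   28   32   36   40

40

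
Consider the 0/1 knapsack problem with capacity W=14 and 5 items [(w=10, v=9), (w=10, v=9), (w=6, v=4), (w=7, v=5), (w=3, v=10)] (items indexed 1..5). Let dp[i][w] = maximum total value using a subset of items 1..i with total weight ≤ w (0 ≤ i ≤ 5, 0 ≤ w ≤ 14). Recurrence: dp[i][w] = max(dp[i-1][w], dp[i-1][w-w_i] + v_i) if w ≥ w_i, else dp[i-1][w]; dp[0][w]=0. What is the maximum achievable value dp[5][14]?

i\w   0   1   2   3   4   5   6   7   8   9  10  11  12  13  14
  0   0   0   0   0   0   0   0   0   0   0   0   0   0   0   0
  1   0   0   0   0   0   0   0   0   0   0   9   9   9   9   9
  2   0   0   0   0   0   0   0   0   0   0   9   9   9   9   9
  3   0   0   0   0   0   0   4   4   4   4   9   9   9   9   9
  4   0   0   0   0   0   0   4   5   5   5   9   9   9   9   9
  5   0   0   0  10  10  10  10  10  10  14  15  15  15  19  19

19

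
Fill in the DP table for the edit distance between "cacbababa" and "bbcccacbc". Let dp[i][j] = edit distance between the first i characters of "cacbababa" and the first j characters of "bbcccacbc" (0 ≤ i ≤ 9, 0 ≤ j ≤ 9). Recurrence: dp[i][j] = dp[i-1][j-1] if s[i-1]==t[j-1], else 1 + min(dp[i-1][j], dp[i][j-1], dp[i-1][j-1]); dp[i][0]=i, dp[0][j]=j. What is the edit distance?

7

   ''  b  b  c  c  c  a  c  b  c
''  0  1  2  3  4  5  6  7  8  9
 c  1  1  2  2  3  4  5  6  7  8
 a  2  2  2  3  3  4  4  5  6  7
 c  3  3  3  2  3  3  4  4  5  6
 b  4  3  3  3  3  4  4  5  4  5
 a  5  4  4  4  4  4  4  5  5  5
 b  6  5  4  5  5  5  5  5  5  6
 a  7  6  5  5  6  6  5  6  6  6
 b  8  7  6  6  6  7  6  6  6  7
 a  9  8  7  7  7  7  7  7  7  7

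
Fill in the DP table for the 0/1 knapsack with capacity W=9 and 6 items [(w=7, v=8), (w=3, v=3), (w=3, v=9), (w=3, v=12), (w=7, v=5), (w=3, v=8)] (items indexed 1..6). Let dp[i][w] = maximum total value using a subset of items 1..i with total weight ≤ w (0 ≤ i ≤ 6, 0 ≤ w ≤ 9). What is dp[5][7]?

21

i\w   0   1   2   3   4   5   6   7   8   9
  0   0   0   0   0   0   0   0   0   0   0
  1   0   0   0   0   0   0   0   8   8   8
  2   0   0   0   3   3   3   3   8   8   8
  3   0   0   0   9   9   9  12  12  12  12
  4   0   0   0  12  12  12  21  21  21  24
  5   0   0   0  12  12  12  21  21  21  24
  6   0   0   0  12  12  12  21  21  21  29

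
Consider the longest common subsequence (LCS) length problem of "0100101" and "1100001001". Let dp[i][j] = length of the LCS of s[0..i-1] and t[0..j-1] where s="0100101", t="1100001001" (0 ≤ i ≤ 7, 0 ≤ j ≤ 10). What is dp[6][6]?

4

   ''  1  1  0  0  0  0  1  0  0  1
''  0  0  0  0  0  0  0  0  0  0  0
 0  0  0  0  1  1  1  1  1  1  1  1
 1  0  1  1  1  1  1  1  2  2  2  2
 0  0  1  1  2  2  2  2  2  3  3  3
 0  0  1  1  2  3  3  3  3  3  4  4
 1  0  1  2  2  3  3  3  4  4  4  5
 0  0  1  2  3  3  4  4  4  5  5  5
 1  0  1  2  3  3  4  4  5  5  5  6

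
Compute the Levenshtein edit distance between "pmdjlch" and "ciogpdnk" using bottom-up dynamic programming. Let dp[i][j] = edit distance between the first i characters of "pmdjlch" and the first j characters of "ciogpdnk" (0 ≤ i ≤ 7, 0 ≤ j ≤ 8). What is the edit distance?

8

   ''  c  i  o  g  p  d  n  k
''  0  1  2  3  4  5  6  7  8
 p  1  1  2  3  4  4  5  6  7
 m  2  2  2  3  4  5  5  6  7
 d  3  3  3  3  4  5  5  6  7
 j  4  4  4  4  4  5  6  6  7
 l  5  5  5  5  5  5  6  7  7
 c  6  5  6  6  6  6  6  7  8
 h  7  6  6  7  7  7  7  7  8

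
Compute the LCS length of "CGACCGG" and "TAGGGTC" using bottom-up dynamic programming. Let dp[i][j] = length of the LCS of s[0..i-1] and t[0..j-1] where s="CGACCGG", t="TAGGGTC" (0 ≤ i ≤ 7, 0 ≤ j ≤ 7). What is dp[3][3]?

   ''  T  A  G  G  G  T  C
''  0  0  0  0  0  0  0  0
 C  0  0  0  0  0  0  0  1
 G  0  0  0  1  1  1  1  1
 A  0  0  1  1  1  1  1  1
 C  0  0  1  1  1  1  1  2
 C  0  0  1  1  1  1  1  2
 G  0  0  1  2  2  2  2  2
 G  0  0  1  2  3  3  3  3

1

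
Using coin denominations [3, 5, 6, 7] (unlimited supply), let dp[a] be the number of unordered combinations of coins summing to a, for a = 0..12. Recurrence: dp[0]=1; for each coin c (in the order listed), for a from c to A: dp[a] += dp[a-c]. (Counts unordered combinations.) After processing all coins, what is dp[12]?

after  coin     0     1     2     3     4     5     6     7     8     9    10    11    12
          3     1     0     0     1     0     0     1     0     0     1     0     0     1
          5     1     0     0     1     0     1     1     0     1     1     1     1     1
          6     1     0     0     1     0     1     2     0     1     2     1     2     3
          7     1     0     0     1     0     1     2     1     1     2     2     2     4

4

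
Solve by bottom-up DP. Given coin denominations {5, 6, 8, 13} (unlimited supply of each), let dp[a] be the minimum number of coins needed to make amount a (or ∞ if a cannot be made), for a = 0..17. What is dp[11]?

2

 a  0  1  2  3  4  5  6  7  8  9 10 11 12 13 14 15 16 17
dp  0  -  -  -  -  1  1  -  1  -  2  2  2  1  2  3  2  3
(- denotes ∞ / unreachable)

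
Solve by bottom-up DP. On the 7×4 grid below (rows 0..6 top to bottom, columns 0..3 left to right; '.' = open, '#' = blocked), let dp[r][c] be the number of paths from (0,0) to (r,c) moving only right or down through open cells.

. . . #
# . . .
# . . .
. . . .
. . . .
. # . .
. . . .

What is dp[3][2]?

4

r\c   0   1   2   3
  0   1   1   1   0
  1   0   1   2   2
  2   0   1   3   5
  3   0   1   4   9
  4   0   1   5  14
  5   0   0   5  19
  6   0   0   5  24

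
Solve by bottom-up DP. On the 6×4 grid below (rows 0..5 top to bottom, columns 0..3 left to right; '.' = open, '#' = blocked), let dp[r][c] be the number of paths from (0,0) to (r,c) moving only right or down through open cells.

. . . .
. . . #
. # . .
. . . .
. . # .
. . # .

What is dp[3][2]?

4

r\c   0   1   2   3
  0   1   1   1   1
  1   1   2   3   0
  2   1   0   3   3
  3   1   1   4   7
  4   1   2   0   7
  5   1   3   0   7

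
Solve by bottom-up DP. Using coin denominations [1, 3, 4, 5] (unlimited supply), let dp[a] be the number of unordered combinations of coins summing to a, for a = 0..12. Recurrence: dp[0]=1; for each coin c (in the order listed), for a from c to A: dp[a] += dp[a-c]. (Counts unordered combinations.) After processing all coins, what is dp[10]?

12

after  coin     0     1     2     3     4     5     6     7     8     9    10    11    12
          1     1     1     1     1     1     1     1     1     1     1     1     1     1
          3     1     1     1     2     2     2     3     3     3     4     4     4     5
          4     1     1     1     2     3     3     4     5     6     7     8     9    11
          5     1     1     1     2     3     4     5     6     8    10    12    14    17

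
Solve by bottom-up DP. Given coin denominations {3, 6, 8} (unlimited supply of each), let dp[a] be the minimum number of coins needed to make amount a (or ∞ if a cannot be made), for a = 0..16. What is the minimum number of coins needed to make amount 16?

2

 a  0  1  2  3  4  5  6  7  8  9 10 11 12 13 14 15 16
dp  0  -  -  1  -  -  1  -  1  2  -  2  2  -  2  3  2
(- denotes ∞ / unreachable)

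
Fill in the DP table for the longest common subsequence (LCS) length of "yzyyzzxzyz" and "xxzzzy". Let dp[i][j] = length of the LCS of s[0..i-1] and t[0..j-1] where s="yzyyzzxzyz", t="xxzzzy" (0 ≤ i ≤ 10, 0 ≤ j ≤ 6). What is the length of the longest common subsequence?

   ''  x  x  z  z  z  y
''  0  0  0  0  0  0  0
 y  0  0  0  0  0  0  1
 z  0  0  0  1  1  1  1
 y  0  0  0  1  1  1  2
 y  0  0  0  1  1  1  2
 z  0  0  0  1  2  2  2
 z  0  0  0  1  2  3  3
 x  0  1  1  1  2  3  3
 z  0  1  1  2  2  3  3
 y  0  1  1  2  2  3  4
 z  0  1  1  2  3  3  4

4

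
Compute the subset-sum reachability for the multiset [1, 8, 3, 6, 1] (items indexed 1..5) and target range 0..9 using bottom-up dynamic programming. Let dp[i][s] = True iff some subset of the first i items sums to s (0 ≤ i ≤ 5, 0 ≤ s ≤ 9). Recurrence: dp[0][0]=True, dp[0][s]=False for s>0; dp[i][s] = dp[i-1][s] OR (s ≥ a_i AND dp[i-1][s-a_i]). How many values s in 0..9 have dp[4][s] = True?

i\s   0   1   2   3   4   5   6   7   8   9
  0   T   F   F   F   F   F   F   F   F   F
  1   T   T   F   F   F   F   F   F   F   F
  2   T   T   F   F   F   F   F   F   T   T
  3   T   T   F   T   T   F   F   F   T   T
  4   T   T   F   T   T   F   T   T   T   T
  5   T   T   T   T   T   T   T   T   T   T

8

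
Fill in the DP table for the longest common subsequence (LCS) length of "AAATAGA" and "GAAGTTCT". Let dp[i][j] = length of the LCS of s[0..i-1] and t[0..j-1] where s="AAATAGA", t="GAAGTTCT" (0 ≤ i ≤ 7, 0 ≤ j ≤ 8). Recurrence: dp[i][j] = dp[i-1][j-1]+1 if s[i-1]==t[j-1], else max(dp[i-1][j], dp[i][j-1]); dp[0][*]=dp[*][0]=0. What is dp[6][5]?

3

   ''  G  A  A  G  T  T  C  T
''  0  0  0  0  0  0  0  0  0
 A  0  0  1  1  1  1  1  1  1
 A  0  0  1  2  2  2  2  2  2
 A  0  0  1  2  2  2  2  2  2
 T  0  0  1  2  2  3  3  3  3
 A  0  0  1  2  2  3  3  3  3
 G  0  1  1  2  3  3  3  3  3
 A  0  1  2  2  3  3  3  3  3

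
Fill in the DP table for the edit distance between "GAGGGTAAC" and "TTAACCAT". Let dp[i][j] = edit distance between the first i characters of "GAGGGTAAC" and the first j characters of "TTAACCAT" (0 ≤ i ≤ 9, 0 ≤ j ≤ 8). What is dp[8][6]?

   ''  T  T  A  A  C  C  A  T
''  0  1  2  3  4  5  6  7  8
 G  1  1  2  3  4  5  6  7  8
 A  2  2  2  2  3  4  5  6  7
 G  3  3  3  3  3  4  5  6  7
 G  4  4  4  4  4  4  5  6  7
 G  5  5  5  5  5  5  5  6  7
 T  6  5  5  6  6  6  6  6  6
 A  7  6  6  5  6  7  7  6  7
 A  8  7  7  6  5  6  7  7  7
 C  9  8  8  7  6  5  6  7  8

7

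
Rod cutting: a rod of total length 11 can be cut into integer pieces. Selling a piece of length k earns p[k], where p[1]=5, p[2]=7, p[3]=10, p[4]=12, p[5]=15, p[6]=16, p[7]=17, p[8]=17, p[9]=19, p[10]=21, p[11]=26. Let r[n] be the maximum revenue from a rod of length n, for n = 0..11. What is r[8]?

   n    0    1    2    3    4    5    6    7    8    9   10   11
r[n]    0    5   10   15   20   25   30   35   40   45   50   55

40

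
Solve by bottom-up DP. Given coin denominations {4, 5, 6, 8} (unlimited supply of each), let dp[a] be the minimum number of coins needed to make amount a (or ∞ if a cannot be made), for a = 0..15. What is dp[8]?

 a  0  1  2  3  4  5  6  7  8  9 10 11 12 13 14 15
dp  0  -  -  -  1  1  1  -  1  2  2  2  2  2  2  3
(- denotes ∞ / unreachable)

1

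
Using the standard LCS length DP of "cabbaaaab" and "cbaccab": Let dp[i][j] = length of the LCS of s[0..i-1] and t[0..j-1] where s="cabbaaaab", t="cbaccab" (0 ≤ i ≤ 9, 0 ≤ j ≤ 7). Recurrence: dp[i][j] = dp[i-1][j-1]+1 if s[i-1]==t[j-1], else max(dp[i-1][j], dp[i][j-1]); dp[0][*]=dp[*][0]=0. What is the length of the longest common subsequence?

5

   ''  c  b  a  c  c  a  b
''  0  0  0  0  0  0  0  0
 c  0  1  1  1  1  1  1  1
 a  0  1  1  2  2  2  2  2
 b  0  1  2  2  2  2  2  3
 b  0  1  2  2  2  2  2  3
 a  0  1  2  3  3  3  3  3
 a  0  1  2  3  3  3  4  4
 a  0  1  2  3  3  3  4  4
 a  0  1  2  3  3  3  4  4
 b  0  1  2  3  3  3  4  5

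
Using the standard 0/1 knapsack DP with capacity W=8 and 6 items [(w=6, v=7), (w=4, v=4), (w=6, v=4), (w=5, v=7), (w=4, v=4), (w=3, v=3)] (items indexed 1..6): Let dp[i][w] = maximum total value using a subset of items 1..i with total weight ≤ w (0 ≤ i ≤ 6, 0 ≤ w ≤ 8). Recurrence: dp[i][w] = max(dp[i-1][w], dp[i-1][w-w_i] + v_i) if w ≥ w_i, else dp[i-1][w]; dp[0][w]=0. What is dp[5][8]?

i\w   0   1   2   3   4   5   6   7   8
  0   0   0   0   0   0   0   0   0   0
  1   0   0   0   0   0   0   7   7   7
  2   0   0   0   0   4   4   7   7   7
  3   0   0   0   0   4   4   7   7   7
  4   0   0   0   0   4   7   7   7   7
  5   0   0   0   0   4   7   7   7   8
  6   0   0   0   3   4   7   7   7  10

8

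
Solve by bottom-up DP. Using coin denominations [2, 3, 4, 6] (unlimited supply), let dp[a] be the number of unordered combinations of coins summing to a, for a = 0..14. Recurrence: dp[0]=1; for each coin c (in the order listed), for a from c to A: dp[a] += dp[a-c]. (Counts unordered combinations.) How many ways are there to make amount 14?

after  coin     0     1     2     3     4     5     6     7     8     9    10    11    12    13    14
          2     1     0     1     0     1     0     1     0     1     0     1     0     1     0     1
          3     1     0     1     1     1     1     2     1     2     2     2     2     3     2     3
          4     1     0     1     1     2     1     3     2     4     3     5     4     7     5     8
          6     1     0     1     1     2     1     4     2     5     4     7     5    11     7    13

13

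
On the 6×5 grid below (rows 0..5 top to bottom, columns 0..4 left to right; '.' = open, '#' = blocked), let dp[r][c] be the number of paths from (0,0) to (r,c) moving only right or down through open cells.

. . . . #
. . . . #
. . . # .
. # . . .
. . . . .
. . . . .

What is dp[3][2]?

6

r\c   0   1   2   3   4
  0   1   1   1   1   0
  1   1   2   3   4   0
  2   1   3   6   0   0
  3   1   0   6   6   6
  4   1   1   7  13  19
  5   1   2   9  22  41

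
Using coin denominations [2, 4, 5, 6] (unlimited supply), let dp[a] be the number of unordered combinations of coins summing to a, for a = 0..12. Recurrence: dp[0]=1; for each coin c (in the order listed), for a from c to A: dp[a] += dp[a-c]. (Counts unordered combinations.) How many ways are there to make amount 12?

8

after  coin     0     1     2     3     4     5     6     7     8     9    10    11    12
          2     1     0     1     0     1     0     1     0     1     0     1     0     1
          4     1     0     1     0     2     0     2     0     3     0     3     0     4
          5     1     0     1     0     2     1     2     1     3     2     4     2     5
          6     1     0     1     0     2     1     3     1     4     2     6     3     8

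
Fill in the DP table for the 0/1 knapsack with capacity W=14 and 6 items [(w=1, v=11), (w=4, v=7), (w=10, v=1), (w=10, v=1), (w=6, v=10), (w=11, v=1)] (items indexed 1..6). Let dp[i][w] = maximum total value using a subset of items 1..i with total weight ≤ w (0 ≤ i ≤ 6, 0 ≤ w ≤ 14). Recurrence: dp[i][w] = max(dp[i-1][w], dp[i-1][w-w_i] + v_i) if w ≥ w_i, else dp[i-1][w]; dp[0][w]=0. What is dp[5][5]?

i\w   0   1   2   3   4   5   6   7   8   9  10  11  12  13  14
  0   0   0   0   0   0   0   0   0   0   0   0   0   0   0   0
  1   0  11  11  11  11  11  11  11  11  11  11  11  11  11  11
  2   0  11  11  11  11  18  18  18  18  18  18  18  18  18  18
  3   0  11  11  11  11  18  18  18  18  18  18  18  18  18  18
  4   0  11  11  11  11  18  18  18  18  18  18  18  18  18  18
  5   0  11  11  11  11  18  18  21  21  21  21  28  28  28  28
  6   0  11  11  11  11  18  18  21  21  21  21  28  28  28  28

18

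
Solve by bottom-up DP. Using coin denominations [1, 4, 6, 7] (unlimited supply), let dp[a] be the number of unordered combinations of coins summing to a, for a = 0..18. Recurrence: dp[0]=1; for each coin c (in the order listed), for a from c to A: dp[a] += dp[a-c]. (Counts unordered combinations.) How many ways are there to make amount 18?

19

after  coin     0     1     2     3     4     5     6     7     8     9    10    11    12    13    14    15    16    17    18
          1     1     1     1     1     1     1     1     1     1     1     1     1     1     1     1     1     1     1     1
          4     1     1     1     1     2     2     2     2     3     3     3     3     4     4     4     4     5     5     5
          6     1     1     1     1     2     2     3     3     4     4     5     5     7     7     8     8    10    10    12
          7     1     1     1     1     2     2     3     4     5     5     6     7     9    10    12    13    15    16    19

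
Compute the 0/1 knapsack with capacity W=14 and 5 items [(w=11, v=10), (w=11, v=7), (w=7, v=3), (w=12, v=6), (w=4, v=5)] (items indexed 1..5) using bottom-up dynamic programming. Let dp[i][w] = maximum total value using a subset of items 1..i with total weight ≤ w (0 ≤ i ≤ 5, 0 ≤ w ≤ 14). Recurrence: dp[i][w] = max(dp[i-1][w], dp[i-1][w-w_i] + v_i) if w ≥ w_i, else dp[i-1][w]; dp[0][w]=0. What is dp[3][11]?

i\w   0   1   2   3   4   5   6   7   8   9  10  11  12  13  14
  0   0   0   0   0   0   0   0   0   0   0   0   0   0   0   0
  1   0   0   0   0   0   0   0   0   0   0   0  10  10  10  10
  2   0   0   0   0   0   0   0   0   0   0   0  10  10  10  10
  3   0   0   0   0   0   0   0   3   3   3   3  10  10  10  10
  4   0   0   0   0   0   0   0   3   3   3   3  10  10  10  10
  5   0   0   0   0   5   5   5   5   5   5   5  10  10  10  10

10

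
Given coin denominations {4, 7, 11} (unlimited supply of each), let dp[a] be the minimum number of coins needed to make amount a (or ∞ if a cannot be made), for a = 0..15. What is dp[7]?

 a  0  1  2  3  4  5  6  7  8  9 10 11 12 13 14 15
dp  0  -  -  -  1  -  -  1  2  -  -  1  3  -  2  2
(- denotes ∞ / unreachable)

1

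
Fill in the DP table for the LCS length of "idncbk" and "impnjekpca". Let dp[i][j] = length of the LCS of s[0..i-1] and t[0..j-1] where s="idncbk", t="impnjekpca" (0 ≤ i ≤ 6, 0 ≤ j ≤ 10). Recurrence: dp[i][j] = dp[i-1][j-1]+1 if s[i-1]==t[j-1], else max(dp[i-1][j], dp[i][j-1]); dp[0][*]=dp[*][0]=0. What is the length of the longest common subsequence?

   ''  i  m  p  n  j  e  k  p  c  a
''  0  0  0  0  0  0  0  0  0  0  0
 i  0  1  1  1  1  1  1  1  1  1  1
 d  0  1  1  1  1  1  1  1  1  1  1
 n  0  1  1  1  2  2  2  2  2  2  2
 c  0  1  1  1  2  2  2  2  2  3  3
 b  0  1  1  1  2  2  2  2  2  3  3
 k  0  1  1  1  2  2  2  3  3  3  3

3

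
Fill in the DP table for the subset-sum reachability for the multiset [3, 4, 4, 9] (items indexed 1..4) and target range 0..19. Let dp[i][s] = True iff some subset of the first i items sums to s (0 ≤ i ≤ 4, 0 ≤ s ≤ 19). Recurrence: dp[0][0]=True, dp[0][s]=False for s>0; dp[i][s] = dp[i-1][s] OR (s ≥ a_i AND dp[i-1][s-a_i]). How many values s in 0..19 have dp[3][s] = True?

6

i\s   0   1   2   3   4   5   6   7   8   9  10  11  12  13  14  15  16  17  18  19
  0   T   F   F   F   F   F   F   F   F   F   F   F   F   F   F   F   F   F   F   F
  1   T   F   F   T   F   F   F   F   F   F   F   F   F   F   F   F   F   F   F   F
  2   T   F   F   T   T   F   F   T   F   F   F   F   F   F   F   F   F   F   F   F
  3   T   F   F   T   T   F   F   T   T   F   F   T   F   F   F   F   F   F   F   F
  4   T   F   F   T   T   F   F   T   T   T   F   T   T   T   F   F   T   T   F   F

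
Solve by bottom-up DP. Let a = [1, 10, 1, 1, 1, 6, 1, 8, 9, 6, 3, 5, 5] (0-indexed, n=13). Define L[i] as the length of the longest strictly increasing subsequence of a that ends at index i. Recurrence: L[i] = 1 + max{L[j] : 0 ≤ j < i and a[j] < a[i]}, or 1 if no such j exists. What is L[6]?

1

   i    0    1    2    3    4    5    6    7    8    9   10   11   12
a[i]    1   10    1    1    1    6    1    8    9    6    3    5    5
L[i]    1    2    1    1    1    2    1    3    4    2    2    3    3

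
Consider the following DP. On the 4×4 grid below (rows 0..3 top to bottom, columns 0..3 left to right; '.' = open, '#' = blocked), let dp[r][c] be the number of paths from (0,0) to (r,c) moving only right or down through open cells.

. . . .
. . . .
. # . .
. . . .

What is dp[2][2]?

r\c   0   1   2   3
  0   1   1   1   1
  1   1   2   3   4
  2   1   0   3   7
  3   1   1   4  11

3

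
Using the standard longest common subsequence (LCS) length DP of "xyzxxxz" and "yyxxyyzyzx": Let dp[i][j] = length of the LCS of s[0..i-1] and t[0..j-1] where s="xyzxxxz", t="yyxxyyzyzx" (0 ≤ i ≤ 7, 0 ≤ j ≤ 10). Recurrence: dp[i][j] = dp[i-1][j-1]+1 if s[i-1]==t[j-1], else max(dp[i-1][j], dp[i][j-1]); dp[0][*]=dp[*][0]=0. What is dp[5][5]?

3

   ''  y  y  x  x  y  y  z  y  z  x
''  0  0  0  0  0  0  0  0  0  0  0
 x  0  0  0  1  1  1  1  1  1  1  1
 y  0  1  1  1  1  2  2  2  2  2  2
 z  0  1  1  1  1  2  2  3  3  3  3
 x  0  1  1  2  2  2  2  3  3  3  4
 x  0  1  1  2  3  3  3  3  3  3  4
 x  0  1  1  2  3  3  3  3  3  3  4
 z  0  1  1  2  3  3  3  4  4  4  4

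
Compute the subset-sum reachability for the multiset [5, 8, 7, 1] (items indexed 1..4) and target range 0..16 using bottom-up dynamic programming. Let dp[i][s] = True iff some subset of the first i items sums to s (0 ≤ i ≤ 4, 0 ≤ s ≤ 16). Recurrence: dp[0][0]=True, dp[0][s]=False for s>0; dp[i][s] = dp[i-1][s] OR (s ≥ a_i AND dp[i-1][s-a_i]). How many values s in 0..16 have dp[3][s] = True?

7

i\s   0   1   2   3   4   5   6   7   8   9  10  11  12  13  14  15  16
  0   T   F   F   F   F   F   F   F   F   F   F   F   F   F   F   F   F
  1   T   F   F   F   F   T   F   F   F   F   F   F   F   F   F   F   F
  2   T   F   F   F   F   T   F   F   T   F   F   F   F   T   F   F   F
  3   T   F   F   F   F   T   F   T   T   F   F   F   T   T   F   T   F
  4   T   T   F   F   F   T   T   T   T   T   F   F   T   T   T   T   T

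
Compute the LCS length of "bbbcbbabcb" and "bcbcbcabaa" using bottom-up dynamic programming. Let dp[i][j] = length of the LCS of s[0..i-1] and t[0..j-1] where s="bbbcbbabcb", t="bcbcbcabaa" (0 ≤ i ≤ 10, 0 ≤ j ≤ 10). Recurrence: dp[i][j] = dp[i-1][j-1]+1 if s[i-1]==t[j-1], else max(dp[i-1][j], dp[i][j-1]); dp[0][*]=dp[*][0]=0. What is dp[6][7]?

4

   ''  b  c  b  c  b  c  a  b  a  a
''  0  0  0  0  0  0  0  0  0  0  0
 b  0  1  1  1  1  1  1  1  1  1  1
 b  0  1  1  2  2  2  2  2  2  2  2
 b  0  1  1  2  2  3  3  3  3  3  3
 c  0  1  2  2  3  3  4  4  4  4  4
 b  0  1  2  3  3  4  4  4  5  5  5
 b  0  1  2  3  3  4  4  4  5  5  5
 a  0  1  2  3  3  4  4  5  5  6  6
 b  0  1  2  3  3  4  4  5  6  6  6
 c  0  1  2  3  4  4  5  5  6  6  6
 b  0  1  2  3  4  5  5  5  6  6  6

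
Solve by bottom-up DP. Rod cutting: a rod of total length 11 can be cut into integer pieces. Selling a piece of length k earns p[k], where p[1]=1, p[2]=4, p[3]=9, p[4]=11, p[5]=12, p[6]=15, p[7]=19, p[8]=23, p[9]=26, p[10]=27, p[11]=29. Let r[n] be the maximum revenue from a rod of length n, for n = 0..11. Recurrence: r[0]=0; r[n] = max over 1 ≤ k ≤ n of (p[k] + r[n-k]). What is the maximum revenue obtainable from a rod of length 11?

   n    0    1    2    3    4    5    6    7    8    9   10   11
r[n]    0    1    4    9   11   13   18   20   23   27   29   32

32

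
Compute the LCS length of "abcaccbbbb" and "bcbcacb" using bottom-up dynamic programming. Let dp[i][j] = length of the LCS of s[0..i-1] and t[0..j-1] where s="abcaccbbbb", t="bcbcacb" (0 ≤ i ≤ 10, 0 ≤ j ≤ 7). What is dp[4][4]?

   ''  b  c  b  c  a  c  b
''  0  0  0  0  0  0  0  0
 a  0  0  0  0  0  1  1  1
 b  0  1  1  1  1  1  1  2
 c  0  1  2  2  2  2  2  2
 a  0  1  2  2  2  3  3  3
 c  0  1  2  2  3  3  4  4
 c  0  1  2  2  3  3  4  4
 b  0  1  2  3  3  3  4  5
 b  0  1  2  3  3  3  4  5
 b  0  1  2  3  3  3  4  5
 b  0  1  2  3  3  3  4  5

2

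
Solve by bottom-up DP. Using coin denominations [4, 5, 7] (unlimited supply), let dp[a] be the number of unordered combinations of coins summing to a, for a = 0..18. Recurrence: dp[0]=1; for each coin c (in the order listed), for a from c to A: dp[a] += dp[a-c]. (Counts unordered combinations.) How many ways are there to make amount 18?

2

after  coin     0     1     2     3     4     5     6     7     8     9    10    11    12    13    14    15    16    17    18
          4     1     0     0     0     1     0     0     0     1     0     0     0     1     0     0     0     1     0     0
          5     1     0     0     0     1     1     0     0     1     1     1     0     1     1     1     1     1     1     1
          7     1     0     0     0     1     1     0     1     1     1     1     1     2     1     2     2     2     2     2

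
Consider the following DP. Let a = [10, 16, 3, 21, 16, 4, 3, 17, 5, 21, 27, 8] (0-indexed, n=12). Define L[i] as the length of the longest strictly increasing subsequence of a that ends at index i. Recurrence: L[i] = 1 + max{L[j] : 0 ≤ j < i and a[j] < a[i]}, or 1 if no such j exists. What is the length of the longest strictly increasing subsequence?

   i    0    1    2    3    4    5    6    7    8    9   10   11
a[i]   10   16    3   21   16    4    3   17    5   21   27    8
L[i]    1    2    1    3    2    2    1    3    3    4    5    4

5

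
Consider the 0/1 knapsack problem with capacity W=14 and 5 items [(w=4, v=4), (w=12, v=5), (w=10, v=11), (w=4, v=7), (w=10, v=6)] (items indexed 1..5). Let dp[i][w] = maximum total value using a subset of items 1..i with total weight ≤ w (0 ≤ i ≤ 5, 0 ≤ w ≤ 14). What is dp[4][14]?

i\w   0   1   2   3   4   5   6   7   8   9  10  11  12  13  14
  0   0   0   0   0   0   0   0   0   0   0   0   0   0   0   0
  1   0   0   0   0   4   4   4   4   4   4   4   4   4   4   4
  2   0   0   0   0   4   4   4   4   4   4   4   4   5   5   5
  3   0   0   0   0   4   4   4   4   4   4  11  11  11  11  15
  4   0   0   0   0   7   7   7   7  11  11  11  11  11  11  18
  5   0   0   0   0   7   7   7   7  11  11  11  11  11  11  18

18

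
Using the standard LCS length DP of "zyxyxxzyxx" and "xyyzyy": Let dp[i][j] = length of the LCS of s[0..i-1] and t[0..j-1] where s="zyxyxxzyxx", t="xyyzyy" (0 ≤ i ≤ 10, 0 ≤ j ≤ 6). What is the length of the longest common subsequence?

4

   ''  x  y  y  z  y  y
''  0  0  0  0  0  0  0
 z  0  0  0  0  1  1  1
 y  0  0  1  1  1  2  2
 x  0  1  1  1  1  2  2
 y  0  1  2  2  2  2  3
 x  0  1  2  2  2  2  3
 x  0  1  2  2  2  2  3
 z  0  1  2  2  3  3  3
 y  0  1  2  3  3  4  4
 x  0  1  2  3  3  4  4
 x  0  1  2  3  3  4  4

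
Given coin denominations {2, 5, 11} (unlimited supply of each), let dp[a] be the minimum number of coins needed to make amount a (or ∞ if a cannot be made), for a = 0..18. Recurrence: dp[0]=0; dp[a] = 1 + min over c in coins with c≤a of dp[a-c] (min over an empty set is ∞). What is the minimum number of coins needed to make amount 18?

3

 a  0  1  2  3  4  5  6  7  8  9 10 11 12 13 14 15 16 17 18
dp  0  -  1  -  2  1  3  2  4  3  2  1  3  2  4  3  2  4  3
(- denotes ∞ / unreachable)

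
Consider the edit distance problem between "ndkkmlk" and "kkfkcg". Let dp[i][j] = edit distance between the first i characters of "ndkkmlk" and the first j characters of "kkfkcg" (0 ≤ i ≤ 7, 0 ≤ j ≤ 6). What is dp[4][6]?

   ''  k  k  f  k  c  g
''  0  1  2  3  4  5  6
 n  1  1  2  3  4  5  6
 d  2  2  2  3  4  5  6
 k  3  2  2  3  3  4  5
 k  4  3  2  3  3  4  5
 m  5  4  3  3  4  4  5
 l  6  5  4  4  4  5  5
 k  7  6  5  5  4  5  6

5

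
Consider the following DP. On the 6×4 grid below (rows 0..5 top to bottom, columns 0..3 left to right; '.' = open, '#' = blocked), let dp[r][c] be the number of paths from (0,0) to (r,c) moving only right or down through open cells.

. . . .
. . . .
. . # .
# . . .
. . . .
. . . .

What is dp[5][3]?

22

r\c   0   1   2   3
  0   1   1   1   1
  1   1   2   3   4
  2   1   3   0   4
  3   0   3   3   7
  4   0   3   6  13
  5   0   3   9  22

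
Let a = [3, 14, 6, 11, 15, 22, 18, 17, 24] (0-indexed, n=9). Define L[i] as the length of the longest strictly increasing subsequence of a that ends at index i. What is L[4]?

4

   i    0    1    2    3    4    5    6    7    8
a[i]    3   14    6   11   15   22   18   17   24
L[i]    1    2    2    3    4    5    5    5    6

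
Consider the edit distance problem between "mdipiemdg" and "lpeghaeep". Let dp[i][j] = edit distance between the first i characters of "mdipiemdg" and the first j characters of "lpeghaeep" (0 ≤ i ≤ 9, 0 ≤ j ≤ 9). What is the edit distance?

9

   ''  l  p  e  g  h  a  e  e  p
''  0  1  2  3  4  5  6  7  8  9
 m  1  1  2  3  4  5  6  7  8  9
 d  2  2  2  3  4  5  6  7  8  9
 i  3  3  3  3  4  5  6  7  8  9
 p  4  4  3  4  4  5  6  7  8  8
 i  5  5  4  4  5  5  6  7  8  9
 e  6  6  5  4  5  6  6  6  7  8
 m  7  7  6  5  5  6  7  7  7  8
 d  8  8  7  6  6  6  7  8  8  8
 g  9  9  8  7  6  7  7  8  9  9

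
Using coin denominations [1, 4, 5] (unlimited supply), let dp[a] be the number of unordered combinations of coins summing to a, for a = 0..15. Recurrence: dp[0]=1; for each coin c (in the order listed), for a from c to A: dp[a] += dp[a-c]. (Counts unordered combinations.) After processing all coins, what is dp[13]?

8

after  coin     0     1     2     3     4     5     6     7     8     9    10    11    12    13    14    15
          1     1     1     1     1     1     1     1     1     1     1     1     1     1     1     1     1
          4     1     1     1     1     2     2     2     2     3     3     3     3     4     4     4     4
          5     1     1     1     1     2     3     3     3     4     5     6     6     7     8     9    10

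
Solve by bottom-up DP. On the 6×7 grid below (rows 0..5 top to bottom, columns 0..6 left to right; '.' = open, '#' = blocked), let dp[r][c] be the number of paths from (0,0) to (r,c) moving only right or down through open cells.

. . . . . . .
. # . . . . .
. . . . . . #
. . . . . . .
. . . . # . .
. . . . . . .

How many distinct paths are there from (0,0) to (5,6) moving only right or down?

104

r\c   0   1   2   3   4   5   6
  0   1   1   1   1   1   1   1
  1   1   0   1   2   3   4   5
  2   1   1   2   4   7  11   0
  3   1   2   4   8  15  26  26
  4   1   3   7  15   0  26  52
  5   1   4  11  26  26  52 104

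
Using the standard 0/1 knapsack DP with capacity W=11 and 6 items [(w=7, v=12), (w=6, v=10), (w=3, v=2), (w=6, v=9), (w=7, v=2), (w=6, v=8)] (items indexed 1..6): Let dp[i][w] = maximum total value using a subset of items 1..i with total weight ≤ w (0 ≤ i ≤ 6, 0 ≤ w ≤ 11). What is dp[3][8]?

i\w   0   1   2   3   4   5   6   7   8   9  10  11
  0   0   0   0   0   0   0   0   0   0   0   0   0
  1   0   0   0   0   0   0   0  12  12  12  12  12
  2   0   0   0   0   0   0  10  12  12  12  12  12
  3   0   0   0   2   2   2  10  12  12  12  14  14
  4   0   0   0   2   2   2  10  12  12  12  14  14
  5   0   0   0   2   2   2  10  12  12  12  14  14
  6   0   0   0   2   2   2  10  12  12  12  14  14

12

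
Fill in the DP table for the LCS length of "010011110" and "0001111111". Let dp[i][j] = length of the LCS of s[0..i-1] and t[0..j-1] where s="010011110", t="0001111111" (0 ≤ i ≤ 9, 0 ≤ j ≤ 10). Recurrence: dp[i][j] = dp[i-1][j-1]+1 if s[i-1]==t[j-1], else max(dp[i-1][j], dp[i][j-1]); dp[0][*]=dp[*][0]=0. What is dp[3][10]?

2

   ''  0  0  0  1  1  1  1  1  1  1
''  0  0  0  0  0  0  0  0  0  0  0
 0  0  1  1  1  1  1  1  1  1  1  1
 1  0  1  1  1  2  2  2  2  2  2  2
 0  0  1  2  2  2  2  2  2  2  2  2
 0  0  1  2  3  3  3  3  3  3  3  3
 1  0  1  2  3  4  4  4  4  4  4  4
 1  0  1  2  3  4  5  5  5  5  5  5
 1  0  1  2  3  4  5  6  6  6  6  6
 1  0  1  2  3  4  5  6  7  7  7  7
 0  0  1  2  3  4  5  6  7  7  7  7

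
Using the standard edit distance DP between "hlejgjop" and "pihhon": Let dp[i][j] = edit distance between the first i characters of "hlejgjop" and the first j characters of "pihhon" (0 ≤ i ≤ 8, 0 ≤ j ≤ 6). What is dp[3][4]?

   ''  p  i  h  h  o  n
''  0  1  2  3  4  5  6
 h  1  1  2  2  3  4  5
 l  2  2  2  3  3  4  5
 e  3  3  3  3  4  4  5
 j  4  4  4  4  4  5  5
 g  5  5  5  5  5  5  6
 j  6  6  6  6  6  6  6
 o  7  7  7  7  7  6  7
 p  8  7  8  8  8  7  7

4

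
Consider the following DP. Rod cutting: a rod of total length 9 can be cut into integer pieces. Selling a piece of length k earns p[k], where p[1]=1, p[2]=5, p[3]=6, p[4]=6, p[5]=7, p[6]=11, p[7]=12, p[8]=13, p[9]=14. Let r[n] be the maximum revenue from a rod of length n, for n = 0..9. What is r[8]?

   n    0    1    2    3    4    5    6    7    8    9
r[n]    0    1    5    6   10   11   15   16   20   21

20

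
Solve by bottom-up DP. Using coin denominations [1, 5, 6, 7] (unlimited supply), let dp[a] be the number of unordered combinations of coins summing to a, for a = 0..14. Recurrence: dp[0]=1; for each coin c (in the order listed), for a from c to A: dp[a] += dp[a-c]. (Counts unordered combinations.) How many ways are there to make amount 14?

10

after  coin     0     1     2     3     4     5     6     7     8     9    10    11    12    13    14
          1     1     1     1     1     1     1     1     1     1     1     1     1     1     1     1
          5     1     1     1     1     1     2     2     2     2     2     3     3     3     3     3
          6     1     1     1     1     1     2     3     3     3     3     4     5     6     6     6
          7     1     1     1     1     1     2     3     4     4     4     5     6     8     9    10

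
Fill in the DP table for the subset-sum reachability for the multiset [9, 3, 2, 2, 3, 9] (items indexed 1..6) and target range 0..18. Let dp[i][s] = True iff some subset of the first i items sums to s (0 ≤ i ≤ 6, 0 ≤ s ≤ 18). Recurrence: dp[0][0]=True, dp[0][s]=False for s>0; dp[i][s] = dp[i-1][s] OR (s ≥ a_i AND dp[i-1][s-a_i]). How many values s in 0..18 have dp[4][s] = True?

i\s   0   1   2   3   4   5   6   7   8   9  10  11  12  13  14  15  16  17  18
  0   T   F   F   F   F   F   F   F   F   F   F   F   F   F   F   F   F   F   F
  1   T   F   F   F   F   F   F   F   F   T   F   F   F   F   F   F   F   F   F
  2   T   F   F   T   F   F   F   F   F   T   F   F   T   F   F   F   F   F   F
  3   T   F   T   T   F   T   F   F   F   T   F   T   T   F   T   F   F   F   F
  4   T   F   T   T   T   T   F   T   F   T   F   T   T   T   T   F   T   F   F
  5   T   F   T   T   T   T   T   T   T   T   T   T   T   T   T   T   T   T   F
  6   T   F   T   T   T   T   T   T   T   T   T   T   T   T   T   T   T   T   T

12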